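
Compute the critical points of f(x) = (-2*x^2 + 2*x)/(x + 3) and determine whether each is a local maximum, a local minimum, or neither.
f'(x) = 2*(-x^2 - 6*x + 3)/(x^2 + 6*x + 9)

Solve f'(x) = 0:
  f'(x) = -2*(x^2 + 6*x - 3)/(x + 3)^2; the denominator is positive wherever f is defined, so f'(x) = 0 ⇔ -2*x^2 - 12*x + 6 = 0.
  Factor: -2*x^2 - 12*x + 6 = -2*(x^2 + 6*x - 3); x^2 + 6*x - 3 = 0 has no rational roots; quadratic formula: x = (-6 ± √48)/2.
  ⇒ x = -2*sqrt(3) - 3 ≈ -6.4641, -3 + 2*sqrt(3) ≈ 0.4641

f''(x) = -48/(x^3 + 9*x^2 + 27*x + 27)
Second-derivative test at each critical point:
  f''(-6.4641) = 1.1547 > 0 → local minimum
  f''(0.4641) = -1.1547 < 0 → local maximum

Critical points: x = -2*sqrt(3) - 3 ≈ -6.4641 (local minimum); x = -3 + 2*sqrt(3) ≈ 0.4641 (local maximum)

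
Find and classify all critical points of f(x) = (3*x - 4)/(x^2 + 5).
f'(x) = (-3*x^2 + 8*x + 15)/(x^4 + 10*x^2 + 25)

Solve f'(x) = 0:
  f'(x) = -(3*x^2 - 8*x - 15)/(x^2 + 5)^2; the denominator is positive wherever f is defined, so f'(x) = 0 ⇔ -3*x^2 + 8*x + 15 = 0.
  3*x^2 - 8*x - 15 = 0 has no rational roots; quadratic formula: x = (8 ± √244)/6.
  ⇒ x = 4/3 - sqrt(61)/3 ≈ -1.2701, 4/3 + sqrt(61)/3 ≈ 3.9367

f''(x) = 2*(4*x^2*(3*x - 4) + (4 - 9*x)*(x^2 + 5))/(x^2 + 5)^3
Second-derivative test at each critical point:
  f''(-1.2701) = 0.3572 > 0 → local minimum
  f''(3.9367) = -0.0372 < 0 → local maximum

Critical points: x = 4/3 - sqrt(61)/3 ≈ -1.2701 (local minimum); x = 4/3 + sqrt(61)/3 ≈ 3.9367 (local maximum)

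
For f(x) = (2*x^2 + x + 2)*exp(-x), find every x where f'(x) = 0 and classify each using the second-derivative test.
f'(x) = (-2*x^2 + 3*x - 1)*exp(-x)

Solve f'(x) = 0:
  f'(x) = (-2*x^2 + 3*x - 1)·exp(-x) and exp(-x) > 0 for every x, so f'(x) = 0 ⇔ -2*x^2 + 3*x - 1 = 0.
  Factor: -2*x^2 + 3*x - 1 = -(x - 1)*(2*x - 1) = 0.
  ⇒ x = 1/2, 1

f''(x) = (2*x^2 - 7*x + 4)*exp(-x)
Second-derivative test at each critical point:
  f''(1/2) = 0.6065 > 0 → local minimum
  f''(1) = -0.3679 < 0 → local maximum

Critical points: x = 1/2 (local minimum); x = 1 (local maximum)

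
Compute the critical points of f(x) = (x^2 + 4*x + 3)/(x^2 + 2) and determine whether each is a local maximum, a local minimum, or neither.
f'(x) = 2*(-2*x^2 - x + 4)/(x^4 + 4*x^2 + 4)

Solve f'(x) = 0:
  f'(x) = -2*(2*x^2 + x - 4)/(x^2 + 2)^2; the denominator is positive wherever f is defined, so f'(x) = 0 ⇔ -4*x^2 - 2*x + 8 = 0.
  Factor: -4*x^2 - 2*x + 8 = -2*(2*x^2 + x - 4); 2*x^2 + x - 4 = 0 has no rational roots; quadratic formula: x = (-1 ± √33)/4.
  ⇒ x = -sqrt(33)/4 - 1/4 ≈ -1.6861, -1/4 + sqrt(33)/4 ≈ 1.1861

f''(x) = 2*(4*x^3 + 3*x^2 - 24*x - 2)/(x^6 + 6*x^4 + 12*x^2 + 8)
Second-derivative test at each critical point:
  f''(-1.6861) = 0.4898 > 0 → local minimum
  f''(1.1861) = -0.9898 < 0 → local maximum

Critical points: x = -sqrt(33)/4 - 1/4 ≈ -1.6861 (local minimum); x = -1/4 + sqrt(33)/4 ≈ 1.1861 (local maximum)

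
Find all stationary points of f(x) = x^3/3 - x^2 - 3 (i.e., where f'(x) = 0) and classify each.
f'(x) = x*(x - 2)

Solve f'(x) = 0:
  Factor: x^2 - 2*x = x*(x - 2) = 0.
  ⇒ x = 0, 2

f''(x) = 2*x - 2
Second-derivative test at each critical point:
  f''(0) = -2 < 0 → local maximum
  f''(2) = 2 > 0 → local minimum

Critical points: x = 0 (local maximum); x = 2 (local minimum)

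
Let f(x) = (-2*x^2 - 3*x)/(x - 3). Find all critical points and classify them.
f'(x) = (-2*x^2 + 12*x + 9)/(x^2 - 6*x + 9)

Solve f'(x) = 0:
  f'(x) = -(2*x^2 - 12*x - 9)/(x - 3)^2; the denominator is positive wherever f is defined, so f'(x) = 0 ⇔ -2*x^2 + 12*x + 9 = 0.
  2*x^2 - 12*x - 9 = 0 has no rational roots; quadratic formula: x = (12 ± √216)/4.
  ⇒ x = 3 - 3*sqrt(6)/2 ≈ -0.6742, 3 + 3*sqrt(6)/2 ≈ 6.6742

f''(x) = -54/(x^3 - 9*x^2 + 27*x - 27)
Second-derivative test at each critical point:
  f''(-0.6742) = 1.0887 > 0 → local minimum
  f''(6.6742) = -1.0887 < 0 → local maximum

Critical points: x = 3 - 3*sqrt(6)/2 ≈ -0.6742 (local minimum); x = 3 + 3*sqrt(6)/2 ≈ 6.6742 (local maximum)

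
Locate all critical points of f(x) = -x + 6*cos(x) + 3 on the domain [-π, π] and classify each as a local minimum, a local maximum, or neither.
f'(x) = -6*sin(x) - 1

Solve f'(x) = 0 on [-π, π]:
  f'(x) = 0 ⇔ sin(x) = -1/6, i.e. x = arcsin(-1/6) + 2nπ or x = π − arcsin(-1/6) + 2nπ; keep the solutions lying in [-π, π].
  ⇒ x = -pi + asin(1/6) ≈ -2.9741, -asin(1/6) ≈ -0.1674

f''(x) = -6*cos(x)
Second-derivative test at each critical point:
  f''(-2.9741) = 5.9161 > 0 → local minimum
  f''(-0.1674) = -5.9161 < 0 → local maximum

Critical points: x = -pi + asin(1/6) ≈ -2.9741 (local minimum); x = -asin(1/6) ≈ -0.1674 (local maximum)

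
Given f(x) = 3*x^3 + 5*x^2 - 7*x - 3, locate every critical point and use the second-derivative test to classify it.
f'(x) = 9*x^2 + 10*x - 7

Solve f'(x) = 0:
  9*x^2 + 10*x - 7 = 0 has no rational roots; quadratic formula: x = (-10 ± √352)/18.
  ⇒ x = -2*sqrt(22)/9 - 5/9 ≈ -1.5979, -5/9 + 2*sqrt(22)/9 ≈ 0.4868

f''(x) = 18*x + 10
Second-derivative test at each critical point:
  f''(-1.5979) = -18.7617 < 0 → local maximum
  f''(0.4868) = 18.7617 > 0 → local minimum

Critical points: x = -2*sqrt(22)/9 - 5/9 ≈ -1.5979 (local maximum); x = -5/9 + 2*sqrt(22)/9 ≈ 0.4868 (local minimum)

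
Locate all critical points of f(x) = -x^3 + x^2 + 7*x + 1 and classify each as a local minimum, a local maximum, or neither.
f'(x) = -3*x^2 + 2*x + 7

Solve f'(x) = 0:
  3*x^2 - 2*x - 7 = 0 has no rational roots; quadratic formula: x = (2 ± √88)/6.
  ⇒ x = 1/3 - sqrt(22)/3 ≈ -1.2301, 1/3 + sqrt(22)/3 ≈ 1.8968

f''(x) = 2 - 6*x
Second-derivative test at each critical point:
  f''(-1.2301) = 9.3808 > 0 → local minimum
  f''(1.8968) = -9.3808 < 0 → local maximum

Critical points: x = 1/3 - sqrt(22)/3 ≈ -1.2301 (local minimum); x = 1/3 + sqrt(22)/3 ≈ 1.8968 (local maximum)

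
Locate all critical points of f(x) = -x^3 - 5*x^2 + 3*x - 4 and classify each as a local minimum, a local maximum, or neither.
f'(x) = -3*x^2 - 10*x + 3

Solve f'(x) = 0:
  3*x^2 + 10*x - 3 = 0 has no rational roots; quadratic formula: x = (-10 ± √136)/6.
  ⇒ x = -sqrt(34)/3 - 5/3 ≈ -3.6103, -5/3 + sqrt(34)/3 ≈ 0.2770

f''(x) = -6*x - 10
Second-derivative test at each critical point:
  f''(-3.6103) = 11.6619 > 0 → local minimum
  f''(0.2770) = -11.6619 < 0 → local maximum

Critical points: x = -sqrt(34)/3 - 5/3 ≈ -3.6103 (local minimum); x = -5/3 + sqrt(34)/3 ≈ 0.2770 (local maximum)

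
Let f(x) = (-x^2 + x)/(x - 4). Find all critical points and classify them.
f'(x) = (-x^2 + 8*x - 4)/(x^2 - 8*x + 16)

Solve f'(x) = 0:
  f'(x) = -(x^2 - 8*x + 4)/(x - 4)^2; the denominator is positive wherever f is defined, so f'(x) = 0 ⇔ -x^2 + 8*x - 4 = 0.
  x^2 - 8*x + 4 = 0 has no rational roots; quadratic formula: x = (8 ± √48)/2.
  ⇒ x = 4 - 2*sqrt(3) ≈ 0.5359, 2*sqrt(3) + 4 ≈ 7.4641

f''(x) = -24/(x^3 - 12*x^2 + 48*x - 64)
Second-derivative test at each critical point:
  f''(0.5359) = 0.5774 > 0 → local minimum
  f''(7.4641) = -0.5774 < 0 → local maximum

Critical points: x = 4 - 2*sqrt(3) ≈ 0.5359 (local minimum); x = 2*sqrt(3) + 4 ≈ 7.4641 (local maximum)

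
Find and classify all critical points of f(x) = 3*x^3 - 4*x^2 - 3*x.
f'(x) = 9*x^2 - 8*x - 3

Solve f'(x) = 0:
  9*x^2 - 8*x - 3 = 0 has no rational roots; quadratic formula: x = (8 ± √172)/18.
  ⇒ x = 4/9 - sqrt(43)/9 ≈ -0.2842, 4/9 + sqrt(43)/9 ≈ 1.1730

f''(x) = 18*x - 8
Second-derivative test at each critical point:
  f''(-0.2842) = -13.1149 < 0 → local maximum
  f''(1.1730) = 13.1149 > 0 → local minimum

Critical points: x = 4/9 - sqrt(43)/9 ≈ -0.2842 (local maximum); x = 4/9 + sqrt(43)/9 ≈ 1.1730 (local minimum)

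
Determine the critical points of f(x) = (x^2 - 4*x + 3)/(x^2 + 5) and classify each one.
f'(x) = 4*(x^2 + x - 5)/(x^4 + 10*x^2 + 25)

Solve f'(x) = 0:
  f'(x) = 4*(x^2 + x - 5)/(x^2 + 5)^2; the denominator is positive wherever f is defined, so f'(x) = 0 ⇔ 4*x^2 + 4*x - 20 = 0.
  Factor: 4*x^2 + 4*x - 20 = 4*(x^2 + x - 5); x^2 + x - 5 = 0 has no rational roots; quadratic formula: x = (-1 ± √21)/2.
  ⇒ x = -sqrt(21)/2 - 1/2 ≈ -2.7913, -1/2 + sqrt(21)/2 ≈ 1.7913

f''(x) = 4*(-2*x^3 - 3*x^2 + 30*x + 5)/(x^6 + 15*x^4 + 75*x^2 + 125)
Second-derivative test at each critical point:
  f''(-2.7913) = -0.1120 < 0 → local maximum
  f''(1.7913) = 0.2720 > 0 → local minimum

Critical points: x = -sqrt(21)/2 - 1/2 ≈ -2.7913 (local maximum); x = -1/2 + sqrt(21)/2 ≈ 1.7913 (local minimum)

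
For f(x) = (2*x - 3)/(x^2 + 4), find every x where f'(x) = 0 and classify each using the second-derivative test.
f'(x) = 2*(-x^2 + 3*x + 4)/(x^4 + 8*x^2 + 16)

Solve f'(x) = 0:
  f'(x) = -2*(x - 4)*(x + 1)/(x^2 + 4)^2; the denominator is positive wherever f is defined, so f'(x) = 0 ⇔ -2*x^2 + 6*x + 8 = 0.
  Factor: -2*x^2 + 6*x + 8 = -2*(x - 4)*(x + 1) = 0.
  ⇒ x = -1, 4

f''(x) = 2*(4*x^2*(2*x - 3) + 3*(1 - 2*x)*(x^2 + 4))/(x^2 + 4)^3
Second-derivative test at each critical point:
  f''(-1) = 2/5 > 0 → local minimum
  f''(4) = -1/40 < 0 → local maximum

Critical points: x = -1 (local minimum); x = 4 (local maximum)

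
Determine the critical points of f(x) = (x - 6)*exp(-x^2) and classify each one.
f'(x) = (-2*x*(x - 6) + 1)*exp(-x^2)

Solve f'(x) = 0:
  f'(x) = (-2*x^2 + 12*x + 1)·exp(-x^2) and exp(-x^2) > 0 for every x, so f'(x) = 0 ⇔ -2*x^2 + 12*x + 1 = 0.
  2*x^2 - 12*x - 1 = 0 has no rational roots; quadratic formula: x = (12 ± √152)/4.
  ⇒ x = 3 - sqrt(38)/2 ≈ -0.0822, 3 + sqrt(38)/2 ≈ 6.0822

f''(x) = 2*(2*x^2*(x - 6) - 3*x + 6)*exp(-x^2)
Second-derivative test at each critical point:
  f''(-0.0822) = 12.2458 > 0 → local minimum
  f''(6.0822) = -1.059e-15 < 0 → local maximum

Critical points: x = 3 - sqrt(38)/2 ≈ -0.0822 (local minimum); x = 3 + sqrt(38)/2 ≈ 6.0822 (local maximum)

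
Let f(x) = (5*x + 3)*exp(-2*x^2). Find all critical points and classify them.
f'(x) = (-4*x*(5*x + 3) + 5)*exp(-2*x^2)

Solve f'(x) = 0:
  f'(x) = (-20*x^2 - 12*x + 5)·exp(-2*x^2) and exp(-2*x^2) > 0 for every x, so f'(x) = 0 ⇔ -20*x^2 - 12*x + 5 = 0.
  20*x^2 + 12*x - 5 = 0 has no rational roots; quadratic formula: x = (-12 ± √544)/40.
  ⇒ x = -sqrt(34)/10 - 3/10 ≈ -0.8831, -3/10 + sqrt(34)/10 ≈ 0.2831

f''(x) = 4*(4*x^2*(5*x + 3) - 15*x - 3)*exp(-2*x^2)
Second-derivative test at each critical point:
  f''(-0.8831) = 4.9026 > 0 → local minimum
  f''(0.2831) = -19.8696 < 0 → local maximum

Critical points: x = -sqrt(34)/10 - 3/10 ≈ -0.8831 (local minimum); x = -3/10 + sqrt(34)/10 ≈ 0.2831 (local maximum)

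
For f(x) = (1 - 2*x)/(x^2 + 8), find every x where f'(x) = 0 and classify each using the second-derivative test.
f'(x) = 2*(x^2 - x - 8)/(x^4 + 16*x^2 + 64)

Solve f'(x) = 0:
  f'(x) = 2*(x^2 - x - 8)/(x^2 + 8)^2; the denominator is positive wherever f is defined, so f'(x) = 0 ⇔ 2*x^2 - 2*x - 16 = 0.
  Factor: 2*x^2 - 2*x - 16 = 2*(x^2 - x - 8); x^2 - x - 8 = 0 has no rational roots; quadratic formula: x = (1 ± √33)/2.
  ⇒ x = 1/2 - sqrt(33)/2 ≈ -2.3723, 1/2 + sqrt(33)/2 ≈ 3.3723

f''(x) = 2*(4*x^2*(1 - 2*x) + (6*x - 1)*(x^2 + 8))/(x^2 + 8)^3
Second-derivative test at each critical point:
  f''(-2.3723) = -0.0619 < 0 → local maximum
  f''(3.3723) = 0.0306 > 0 → local minimum

Critical points: x = 1/2 - sqrt(33)/2 ≈ -2.3723 (local maximum); x = 1/2 + sqrt(33)/2 ≈ 3.3723 (local minimum)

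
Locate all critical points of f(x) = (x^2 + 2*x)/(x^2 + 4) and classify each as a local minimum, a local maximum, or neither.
f'(x) = 2*(-x^2 + 4*x + 4)/(x^4 + 8*x^2 + 16)

Solve f'(x) = 0:
  f'(x) = -2*(x^2 - 4*x - 4)/(x^2 + 4)^2; the denominator is positive wherever f is defined, so f'(x) = 0 ⇔ -2*x^2 + 8*x + 8 = 0.
  Factor: -2*x^2 + 8*x + 8 = -2*(x^2 - 4*x - 4); x^2 - 4*x - 4 = 0 has no rational roots; quadratic formula: x = (4 ± √32)/2.
  ⇒ x = 2 - 2*sqrt(2) ≈ -0.8284, 2 + 2*sqrt(2) ≈ 4.8284

f''(x) = 4*(x^3 - 6*x^2 - 12*x + 8)/(x^6 + 12*x^4 + 48*x^2 + 64)
Second-derivative test at each critical point:
  f''(-0.8284) = 0.5152 > 0 → local minimum
  f''(4.8284) = -0.0152 < 0 → local maximum

Critical points: x = 2 - 2*sqrt(2) ≈ -0.8284 (local minimum); x = 2 + 2*sqrt(2) ≈ 4.8284 (local maximum)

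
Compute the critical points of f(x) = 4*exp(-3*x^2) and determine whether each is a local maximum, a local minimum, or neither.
f'(x) = -24*x*exp(-3*x^2)

Solve f'(x) = 0:
  f'(x) = (-24*x)·exp(-3*x^2) and exp(-3*x^2) > 0 for every x, so f'(x) = 0 ⇔ -24*x = 0.
  -24*x = 0.
  ⇒ x = 0

f''(x) = 24*(6*x^2 - 1)*exp(-3*x^2)
Second-derivative test at each critical point:
  f''(0) = -24 < 0 → local maximum

Critical points: x = 0 (local maximum)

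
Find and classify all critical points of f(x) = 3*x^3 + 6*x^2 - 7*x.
f'(x) = 9*x^2 + 12*x - 7

Solve f'(x) = 0:
  9*x^2 + 12*x - 7 = 0 has no rational roots; quadratic formula: x = (-12 ± √396)/18.
  ⇒ x = -sqrt(11)/3 - 2/3 ≈ -1.7722, -2/3 + sqrt(11)/3 ≈ 0.4389

f''(x) = 18*x + 12
Second-derivative test at each critical point:
  f''(-1.7722) = -19.8997 < 0 → local maximum
  f''(0.4389) = 19.8997 > 0 → local minimum

Critical points: x = -sqrt(11)/3 - 2/3 ≈ -1.7722 (local maximum); x = -2/3 + sqrt(11)/3 ≈ 0.4389 (local minimum)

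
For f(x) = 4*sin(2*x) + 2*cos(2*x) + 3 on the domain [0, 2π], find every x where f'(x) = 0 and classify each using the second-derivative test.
f'(x) = -4*sin(2*x) + 8*cos(2*x)

Solve f'(x) = 0 on [0, 2π]:
  f'(x) = 0 ⇔ 4*cos(2*x) = 2*sin(2*x) ⇔ tan(2*x) = 2, i.e. 2*x = arctan(2) + nπ; keep the solutions lying in [0, 2π].
  ⇒ x = atan(2)/2 ≈ 0.5536, atan(2)/2 + pi/2 ≈ 2.1244, atan(2)/2 + pi ≈ 3.6952, atan(2)/2 + 3*pi/2 ≈ 5.2660

f''(x) = -16*sin(2*x) - 8*cos(2*x)
Second-derivative test at each critical point:
  f''(0.5536) = -17.8885 < 0 → local maximum
  f''(2.1244) = 17.8885 > 0 → local minimum
  f''(3.6952) = -17.8885 < 0 → local maximum
  f''(5.2660) = 17.8885 > 0 → local minimum

Critical points: x = atan(2)/2 ≈ 0.5536 (local maximum); x = atan(2)/2 + pi/2 ≈ 2.1244 (local minimum); x = atan(2)/2 + pi ≈ 3.6952 (local maximum); x = atan(2)/2 + 3*pi/2 ≈ 5.2660 (local minimum)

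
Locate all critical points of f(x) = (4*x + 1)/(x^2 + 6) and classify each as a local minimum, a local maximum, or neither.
f'(x) = 2*(-2*x^2 - x + 12)/(x^4 + 12*x^2 + 36)

Solve f'(x) = 0:
  f'(x) = -2*(2*x^2 + x - 12)/(x^2 + 6)^2; the denominator is positive wherever f is defined, so f'(x) = 0 ⇔ -4*x^2 - 2*x + 24 = 0.
  Factor: -4*x^2 - 2*x + 24 = -2*(2*x^2 + x - 12); 2*x^2 + x - 12 = 0 has no rational roots; quadratic formula: x = (-1 ± √97)/4.
  ⇒ x = -sqrt(97)/4 - 1/4 ≈ -2.7122, -1/4 + sqrt(97)/4 ≈ 2.2122

f''(x) = 2*(4*x^2*(4*x + 1) - (12*x + 1)*(x^2 + 6))/(x^2 + 6)^3
Second-derivative test at each critical point:
  f''(-2.7122) = 0.1104 > 0 → local minimum
  f''(2.2122) = -0.1660 < 0 → local maximum

Critical points: x = -sqrt(97)/4 - 1/4 ≈ -2.7122 (local minimum); x = -1/4 + sqrt(97)/4 ≈ 2.2122 (local maximum)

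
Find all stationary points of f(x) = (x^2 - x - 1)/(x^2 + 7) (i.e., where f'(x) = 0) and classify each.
f'(x) = (x^2 + 16*x - 7)/(x^4 + 14*x^2 + 49)

Solve f'(x) = 0:
  f'(x) = (x^2 + 16*x - 7)/(x^2 + 7)^2; the denominator is positive wherever f is defined, so f'(x) = 0 ⇔ x^2 + 16*x - 7 = 0.
  x^2 + 16*x - 7 = 0 has no rational roots; quadratic formula: x = (-16 ± √284)/2.
  ⇒ x = -sqrt(71) - 8 ≈ -16.4261, -8 + sqrt(71) ≈ 0.4261

f''(x) = 2*(-x^3 - 24*x^2 + 21*x + 56)/(x^6 + 21*x^4 + 147*x^2 + 343)
Second-derivative test at each critical point:
  f''(-16.4261) = -2.199e-04 < 0 → local maximum
  f''(0.4261) = 0.3268 > 0 → local minimum

Critical points: x = -sqrt(71) - 8 ≈ -16.4261 (local maximum); x = -8 + sqrt(71) ≈ 0.4261 (local minimum)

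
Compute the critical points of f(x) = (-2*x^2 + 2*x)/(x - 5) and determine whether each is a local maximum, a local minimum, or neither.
f'(x) = 2*(-x^2 + 10*x - 5)/(x^2 - 10*x + 25)

Solve f'(x) = 0:
  f'(x) = -2*(x^2 - 10*x + 5)/(x - 5)^2; the denominator is positive wherever f is defined, so f'(x) = 0 ⇔ -2*x^2 + 20*x - 10 = 0.
  Factor: -2*x^2 + 20*x - 10 = -2*(x^2 - 10*x + 5); x^2 - 10*x + 5 = 0 has no rational roots; quadratic formula: x = (10 ± √80)/2.
  ⇒ x = 5 - 2*sqrt(5) ≈ 0.5279, 2*sqrt(5) + 5 ≈ 9.4721

f''(x) = -80/(x^3 - 15*x^2 + 75*x - 125)
Second-derivative test at each critical point:
  f''(0.5279) = 0.8944 > 0 → local minimum
  f''(9.4721) = -0.8944 < 0 → local maximum

Critical points: x = 5 - 2*sqrt(5) ≈ 0.5279 (local minimum); x = 2*sqrt(5) + 5 ≈ 9.4721 (local maximum)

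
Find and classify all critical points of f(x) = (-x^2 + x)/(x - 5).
f'(x) = (-x^2 + 10*x - 5)/(x^2 - 10*x + 25)

Solve f'(x) = 0:
  f'(x) = -(x^2 - 10*x + 5)/(x - 5)^2; the denominator is positive wherever f is defined, so f'(x) = 0 ⇔ -x^2 + 10*x - 5 = 0.
  x^2 - 10*x + 5 = 0 has no rational roots; quadratic formula: x = (10 ± √80)/2.
  ⇒ x = 5 - 2*sqrt(5) ≈ 0.5279, 2*sqrt(5) + 5 ≈ 9.4721

f''(x) = -40/(x^3 - 15*x^2 + 75*x - 125)
Second-derivative test at each critical point:
  f''(0.5279) = 0.4472 > 0 → local minimum
  f''(9.4721) = -0.4472 < 0 → local maximum

Critical points: x = 5 - 2*sqrt(5) ≈ 0.5279 (local minimum); x = 2*sqrt(5) + 5 ≈ 9.4721 (local maximum)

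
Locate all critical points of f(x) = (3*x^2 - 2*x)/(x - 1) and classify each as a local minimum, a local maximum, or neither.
f'(x) = (3*x^2 - 6*x + 2)/(x^2 - 2*x + 1)

Solve f'(x) = 0:
  f'(x) = (3*x^2 - 6*x + 2)/(x - 1)^2; the denominator is positive wherever f is defined, so f'(x) = 0 ⇔ 3*x^2 - 6*x + 2 = 0.
  3*x^2 - 6*x + 2 = 0 has no rational roots; quadratic formula: x = (6 ± √12)/6.
  ⇒ x = 1 - sqrt(3)/3 ≈ 0.4226, sqrt(3)/3 + 1 ≈ 1.5774

f''(x) = 2/(x^3 - 3*x^2 + 3*x - 1)
Second-derivative test at each critical point:
  f''(0.4226) = -10.3923 < 0 → local maximum
  f''(1.5774) = 10.3923 > 0 → local minimum

Critical points: x = 1 - sqrt(3)/3 ≈ 0.4226 (local maximum); x = sqrt(3)/3 + 1 ≈ 1.5774 (local minimum)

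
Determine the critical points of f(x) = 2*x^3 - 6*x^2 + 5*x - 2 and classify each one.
f'(x) = 6*x^2 - 12*x + 5

Solve f'(x) = 0:
  6*x^2 - 12*x + 5 = 0 has no rational roots; quadratic formula: x = (12 ± √24)/12.
  ⇒ x = 1 - sqrt(6)/6 ≈ 0.5918, sqrt(6)/6 + 1 ≈ 1.4082

f''(x) = 12*x - 12
Second-derivative test at each critical point:
  f''(0.5918) = -4.8990 < 0 → local maximum
  f''(1.4082) = 4.8990 > 0 → local minimum

Critical points: x = 1 - sqrt(6)/6 ≈ 0.5918 (local maximum); x = sqrt(6)/6 + 1 ≈ 1.4082 (local minimum)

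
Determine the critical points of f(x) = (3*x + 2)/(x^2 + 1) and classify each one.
f'(x) = (-3*x^2 - 4*x + 3)/(x^4 + 2*x^2 + 1)

Solve f'(x) = 0:
  f'(x) = -(3*x^2 + 4*x - 3)/(x^2 + 1)^2; the denominator is positive wherever f is defined, so f'(x) = 0 ⇔ -3*x^2 - 4*x + 3 = 0.
  3*x^2 + 4*x - 3 = 0 has no rational roots; quadratic formula: x = (-4 ± √52)/6.
  ⇒ x = -sqrt(13)/3 - 2/3 ≈ -1.8685, -2/3 + sqrt(13)/3 ≈ 0.5352

f''(x) = 2*(4*x^2*(3*x + 2) - (9*x + 2)*(x^2 + 1))/(x^2 + 1)^3
Second-derivative test at each critical point:
  f''(-1.8685) = 0.3575 > 0 → local minimum
  f''(0.5352) = -4.3575 < 0 → local maximum

Critical points: x = -sqrt(13)/3 - 2/3 ≈ -1.8685 (local minimum); x = -2/3 + sqrt(13)/3 ≈ 0.5352 (local maximum)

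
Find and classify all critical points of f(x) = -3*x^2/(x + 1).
f'(x) = 3*x*(-x - 2)/(x + 1)^2

Solve f'(x) = 0:
  f'(x) = -3*x*(x + 2)/(x + 1)^2; the denominator is positive wherever f is defined, so f'(x) = 0 ⇔ -3*x^2 - 6*x = 0.
  Factor: -3*x^2 - 6*x = -3*x*(x + 2) = 0.
  ⇒ x = -2, 0

f''(x) = -6/(x^3 + 3*x^2 + 3*x + 1)
Second-derivative test at each critical point:
  f''(-2) = 6 > 0 → local minimum
  f''(0) = -6 < 0 → local maximum

Critical points: x = -2 (local minimum); x = 0 (local maximum)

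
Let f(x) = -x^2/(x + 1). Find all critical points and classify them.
f'(x) = x*(-x - 2)/(x + 1)^2

Solve f'(x) = 0:
  f'(x) = -x*(x + 2)/(x + 1)^2; the denominator is positive wherever f is defined, so f'(x) = 0 ⇔ -x^2 - 2*x = 0.
  Factor: -x^2 - 2*x = -x*(x + 2) = 0.
  ⇒ x = -2, 0

f''(x) = -2/(x^3 + 3*x^2 + 3*x + 1)
Second-derivative test at each critical point:
  f''(-2) = 2 > 0 → local minimum
  f''(0) = -2 < 0 → local maximum

Critical points: x = -2 (local minimum); x = 0 (local maximum)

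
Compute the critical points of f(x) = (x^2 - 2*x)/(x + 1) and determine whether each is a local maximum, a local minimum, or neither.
f'(x) = (x^2 + 2*x - 2)/(x^2 + 2*x + 1)

Solve f'(x) = 0:
  f'(x) = (x^2 + 2*x - 2)/(x + 1)^2; the denominator is positive wherever f is defined, so f'(x) = 0 ⇔ x^2 + 2*x - 2 = 0.
  x^2 + 2*x - 2 = 0 has no rational roots; quadratic formula: x = (-2 ± √12)/2.
  ⇒ x = -sqrt(3) - 1 ≈ -2.7321, -1 + sqrt(3) ≈ 0.7321

f''(x) = 6/(x^3 + 3*x^2 + 3*x + 1)
Second-derivative test at each critical point:
  f''(-2.7321) = -1.1547 < 0 → local maximum
  f''(0.7321) = 1.1547 > 0 → local minimum

Critical points: x = -sqrt(3) - 1 ≈ -2.7321 (local maximum); x = -1 + sqrt(3) ≈ 0.7321 (local minimum)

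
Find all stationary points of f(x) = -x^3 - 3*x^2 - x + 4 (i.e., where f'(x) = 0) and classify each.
f'(x) = -3*x^2 - 6*x - 1

Solve f'(x) = 0:
  3*x^2 + 6*x + 1 = 0 has no rational roots; quadratic formula: x = (-6 ± √24)/6.
  ⇒ x = -1 - sqrt(6)/3 ≈ -1.8165, -1 + sqrt(6)/3 ≈ -0.1835

f''(x) = -6*x - 6
Second-derivative test at each critical point:
  f''(-1.8165) = 4.8990 > 0 → local minimum
  f''(-0.1835) = -4.8990 < 0 → local maximum

Critical points: x = -1 - sqrt(6)/3 ≈ -1.8165 (local minimum); x = -1 + sqrt(6)/3 ≈ -0.1835 (local maximum)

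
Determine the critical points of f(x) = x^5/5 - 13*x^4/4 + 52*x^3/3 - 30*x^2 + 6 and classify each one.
f'(x) = x*(x^3 - 13*x^2 + 52*x - 60)

Solve f'(x) = 0:
  Factor: x^4 - 13*x^3 + 52*x^2 - 60*x = x*(x - 6)*(x - 5)*(x - 2) = 0.
  ⇒ x = 0, 2, 5, 6

f''(x) = 4*x^3 - 39*x^2 + 104*x - 60
Second-derivative test at each critical point:
  f''(0) = -60 < 0 → local maximum
  f''(2) = 24 > 0 → local minimum
  f''(5) = -15 < 0 → local maximum
  f''(6) = 24 > 0 → local minimum

Critical points: x = 0 (local maximum); x = 2 (local minimum); x = 5 (local maximum); x = 6 (local minimum)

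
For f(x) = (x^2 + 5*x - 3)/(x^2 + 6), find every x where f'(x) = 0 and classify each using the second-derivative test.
f'(x) = (-5*x^2 + 18*x + 30)/(x^4 + 12*x^2 + 36)

Solve f'(x) = 0:
  f'(x) = -(5*x^2 - 18*x - 30)/(x^2 + 6)^2; the denominator is positive wherever f is defined, so f'(x) = 0 ⇔ -5*x^2 + 18*x + 30 = 0.
  5*x^2 - 18*x - 30 = 0 has no rational roots; quadratic formula: x = (18 ± √924)/10.
  ⇒ x = 9/5 - sqrt(231)/5 ≈ -1.2397, 9/5 + sqrt(231)/5 ≈ 4.8397

f''(x) = 2*(5*x^3 - 27*x^2 - 90*x + 54)/(x^6 + 18*x^4 + 108*x^2 + 216)
Second-derivative test at each critical point:
  f''(-1.2397) = 0.5351 > 0 → local minimum
  f''(4.8397) = -0.0351 < 0 → local maximum

Critical points: x = 9/5 - sqrt(231)/5 ≈ -1.2397 (local minimum); x = 9/5 + sqrt(231)/5 ≈ 4.8397 (local maximum)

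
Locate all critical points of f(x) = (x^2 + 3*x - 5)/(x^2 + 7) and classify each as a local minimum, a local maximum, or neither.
f'(x) = 3*(-x^2 + 8*x + 7)/(x^4 + 14*x^2 + 49)

Solve f'(x) = 0:
  f'(x) = -3*(x^2 - 8*x - 7)/(x^2 + 7)^2; the denominator is positive wherever f is defined, so f'(x) = 0 ⇔ -3*x^2 + 24*x + 21 = 0.
  Factor: -3*x^2 + 24*x + 21 = -3*(x^2 - 8*x - 7); x^2 - 8*x - 7 = 0 has no rational roots; quadratic formula: x = (8 ± √92)/2.
  ⇒ x = 4 - sqrt(23) ≈ -0.7958, 4 + sqrt(23) ≈ 8.7958

f''(x) = 6*(x^3 - 12*x^2 - 21*x + 28)/(x^6 + 21*x^4 + 147*x^2 + 343)
Second-derivative test at each critical point:
  f''(-0.7958) = 0.4938 > 0 → local minimum
  f''(8.7958) = -0.0040 < 0 → local maximum

Critical points: x = 4 - sqrt(23) ≈ -0.7958 (local minimum); x = 4 + sqrt(23) ≈ 8.7958 (local maximum)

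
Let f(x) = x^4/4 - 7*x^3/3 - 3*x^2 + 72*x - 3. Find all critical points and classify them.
f'(x) = x^3 - 7*x^2 - 6*x + 72

Solve f'(x) = 0:
  Factor: x^3 - 7*x^2 - 6*x + 72 = (x - 6)*(x - 4)*(x + 3) = 0.
  ⇒ x = -3, 4, 6

f''(x) = 3*x^2 - 14*x - 6
Second-derivative test at each critical point:
  f''(-3) = 63 > 0 → local minimum
  f''(4) = -14 < 0 → local maximum
  f''(6) = 18 > 0 → local minimum

Critical points: x = -3 (local minimum); x = 4 (local maximum); x = 6 (local minimum)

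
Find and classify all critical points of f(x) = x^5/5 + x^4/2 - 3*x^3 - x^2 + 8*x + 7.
f'(x) = x^4 + 2*x^3 - 9*x^2 - 2*x + 8

Solve f'(x) = 0:
  Factor: x^4 + 2*x^3 - 9*x^2 - 2*x + 8 = (x - 2)*(x - 1)*(x + 1)*(x + 4) = 0.
  ⇒ x = -4, -1, 1, 2

f''(x) = 4*x^3 + 6*x^2 - 18*x - 2
Second-derivative test at each critical point:
  f''(-4) = -90 < 0 → local maximum
  f''(-1) = 18 > 0 → local minimum
  f''(1) = -10 < 0 → local maximum
  f''(2) = 18 > 0 → local minimum

Critical points: x = -4 (local maximum); x = -1 (local minimum); x = 1 (local maximum); x = 2 (local minimum)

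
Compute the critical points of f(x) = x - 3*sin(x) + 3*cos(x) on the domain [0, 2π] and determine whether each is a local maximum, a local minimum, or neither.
f'(x) = -3*sqrt(2)*sin(x + pi/4) + 1

Solve f'(x) = 0 on [0, 2π]:
  f'(x) = 0 ⇔ -3*sin(x) - 3*cos(x) = -1. Write the left side as R·cos(x + φ) with R = √((-3)² + 3²) = 3*sqrt(2), cos φ = -sqrt(2)/2, sin φ = sqrt(2)/2; then cos(x + φ) = -sqrt(2)/6. Solve for x and keep the solutions lying in [0, 2π].
  ⇒ x = atan((1 + sqrt(17))/(1 - sqrt(17))) + pi ≈ 2.1183, atan((1 - sqrt(17))/(1 + sqrt(17))) + 2*pi ≈ 5.7357

f''(x) = -3*sqrt(2)*cos(x + pi/4)
Second-derivative test at each critical point:
  f''(2.1183) = 4.1231 > 0 → local minimum
  f''(5.7357) = -4.1231 < 0 → local maximum

Critical points: x = atan((1 + sqrt(17))/(1 - sqrt(17))) + pi ≈ 2.1183 (local minimum); x = atan((1 - sqrt(17))/(1 + sqrt(17))) + 2*pi ≈ 5.7357 (local maximum)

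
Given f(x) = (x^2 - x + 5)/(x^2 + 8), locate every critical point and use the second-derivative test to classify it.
f'(x) = (x^2 + 6*x - 8)/(x^4 + 16*x^2 + 64)

Solve f'(x) = 0:
  f'(x) = (x^2 + 6*x - 8)/(x^2 + 8)^2; the denominator is positive wherever f is defined, so f'(x) = 0 ⇔ x^2 + 6*x - 8 = 0.
  x^2 + 6*x - 8 = 0 has no rational roots; quadratic formula: x = (-6 ± √68)/2.
  ⇒ x = -sqrt(17) - 3 ≈ -7.1231, -3 + sqrt(17) ≈ 1.1231

f''(x) = 2*(-x^3 - 9*x^2 + 24*x + 24)/(x^6 + 24*x^4 + 192*x^2 + 512)
Second-derivative test at each critical point:
  f''(-7.1231) = -0.0024 < 0 → local maximum
  f''(1.1231) = 0.0961 > 0 → local minimum

Critical points: x = -sqrt(17) - 3 ≈ -7.1231 (local maximum); x = -3 + sqrt(17) ≈ 1.1231 (local minimum)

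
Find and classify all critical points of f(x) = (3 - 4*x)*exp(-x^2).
f'(x) = 2*(x*(4*x - 3) - 2)*exp(-x^2)

Solve f'(x) = 0:
  f'(x) = (8*x^2 - 6*x - 4)·exp(-x^2) and exp(-x^2) > 0 for every x, so f'(x) = 0 ⇔ 8*x^2 - 6*x - 4 = 0.
  Factor: 8*x^2 - 6*x - 4 = 2*(4*x^2 - 3*x - 2); 4*x^2 - 3*x - 2 = 0 has no rational roots; quadratic formula: x = (3 ± √41)/8.
  ⇒ x = 3/8 - sqrt(41)/8 ≈ -0.4254, 3/8 + sqrt(41)/8 ≈ 1.1754

f''(x) = 2*(2*x^2*(3 - 4*x) + 12*x - 3)*exp(-x^2)
Second-derivative test at each critical point:
  f''(-0.4254) = -10.6864 < 0 → local maximum
  f''(1.1754) = 3.2168 > 0 → local minimum

Critical points: x = 3/8 - sqrt(41)/8 ≈ -0.4254 (local maximum); x = 3/8 + sqrt(41)/8 ≈ 1.1754 (local minimum)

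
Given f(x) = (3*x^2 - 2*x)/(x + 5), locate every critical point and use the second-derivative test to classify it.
f'(x) = (3*x^2 + 30*x - 10)/(x^2 + 10*x + 25)

Solve f'(x) = 0:
  f'(x) = (3*x^2 + 30*x - 10)/(x + 5)^2; the denominator is positive wherever f is defined, so f'(x) = 0 ⇔ 3*x^2 + 30*x - 10 = 0.
  3*x^2 + 30*x - 10 = 0 has no rational roots; quadratic formula: x = (-30 ± √1020)/6.
  ⇒ x = -sqrt(255)/3 - 5 ≈ -10.3229, -5 + sqrt(255)/3 ≈ 0.3229

f''(x) = 170/(x^3 + 15*x^2 + 75*x + 125)
Second-derivative test at each critical point:
  f''(-10.3229) = -1.1272 < 0 → local maximum
  f''(0.3229) = 1.1272 > 0 → local minimum

Critical points: x = -sqrt(255)/3 - 5 ≈ -10.3229 (local maximum); x = -5 + sqrt(255)/3 ≈ 0.3229 (local minimum)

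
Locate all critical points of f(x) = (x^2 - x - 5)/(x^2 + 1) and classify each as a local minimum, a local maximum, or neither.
f'(x) = (x^2 + 12*x - 1)/(x^4 + 2*x^2 + 1)

Solve f'(x) = 0:
  f'(x) = (x^2 + 12*x - 1)/(x^2 + 1)^2; the denominator is positive wherever f is defined, so f'(x) = 0 ⇔ x^2 + 12*x - 1 = 0.
  x^2 + 12*x - 1 = 0 has no rational roots; quadratic formula: x = (-12 ± √148)/2.
  ⇒ x = -sqrt(37) - 6 ≈ -12.0828, -6 + sqrt(37) ≈ 0.0828

f''(x) = 2*(-x^3 - 18*x^2 + 3*x + 6)/(x^6 + 3*x^4 + 3*x^2 + 1)
Second-derivative test at each critical point:
  f''(-12.0828) = -0.0006 < 0 → local maximum
  f''(0.0828) = 12.0006 > 0 → local minimum

Critical points: x = -sqrt(37) - 6 ≈ -12.0828 (local maximum); x = -6 + sqrt(37) ≈ 0.0828 (local minimum)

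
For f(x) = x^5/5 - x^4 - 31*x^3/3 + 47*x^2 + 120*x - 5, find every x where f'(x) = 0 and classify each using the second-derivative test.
f'(x) = x^4 - 4*x^3 - 31*x^2 + 94*x + 120

Solve f'(x) = 0:
  Factor: x^4 - 4*x^3 - 31*x^2 + 94*x + 120 = (x - 6)*(x - 4)*(x + 1)*(x + 5) = 0.
  ⇒ x = -5, -1, 4, 6

f''(x) = 4*x^3 - 12*x^2 - 62*x + 94
Second-derivative test at each critical point:
  f''(-5) = -396 < 0 → local maximum
  f''(-1) = 140 > 0 → local minimum
  f''(4) = -90 < 0 → local maximum
  f''(6) = 154 > 0 → local minimum

Critical points: x = -5 (local maximum); x = -1 (local minimum); x = 4 (local maximum); x = 6 (local minimum)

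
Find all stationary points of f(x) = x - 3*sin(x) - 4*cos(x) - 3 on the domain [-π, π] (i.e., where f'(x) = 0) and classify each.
f'(x) = 4*sin(x) - 3*cos(x) + 1

Solve f'(x) = 0 on [-π, π]:
  f'(x) = 0 ⇔ 4*sin(x) - 3*cos(x) = -1. Write the left side as R·cos(x + φ) with R = √((-3)² + (-4)²) = 5, cos φ = -3/5, sin φ = -4/5; then cos(x + φ) = -1/5. Solve for x and keep the solutions lying in [-π, π].
  ⇒ x = -pi + atan((-6*sqrt(6) - 4)/(3 - 8*sqrt(6))) ≈ -2.2967, atan((-4 + 6*sqrt(6))/(3 + 8*sqrt(6))) ≈ 0.4421

f''(x) = 3*sin(x) + 4*cos(x)
Second-derivative test at each critical point:
  f''(-2.2967) = -4.8990 < 0 → local maximum
  f''(0.4421) = 4.8990 > 0 → local minimum

Critical points: x = -pi + atan((-6*sqrt(6) - 4)/(3 - 8*sqrt(6))) ≈ -2.2967 (local maximum); x = atan((-4 + 6*sqrt(6))/(3 + 8*sqrt(6))) ≈ 0.4421 (local minimum)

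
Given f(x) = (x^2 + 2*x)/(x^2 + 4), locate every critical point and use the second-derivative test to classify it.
f'(x) = 2*(-x^2 + 4*x + 4)/(x^4 + 8*x^2 + 16)

Solve f'(x) = 0:
  f'(x) = -2*(x^2 - 4*x - 4)/(x^2 + 4)^2; the denominator is positive wherever f is defined, so f'(x) = 0 ⇔ -2*x^2 + 8*x + 8 = 0.
  Factor: -2*x^2 + 8*x + 8 = -2*(x^2 - 4*x - 4); x^2 - 4*x - 4 = 0 has no rational roots; quadratic formula: x = (4 ± √32)/2.
  ⇒ x = 2 - 2*sqrt(2) ≈ -0.8284, 2 + 2*sqrt(2) ≈ 4.8284

f''(x) = 4*(x^3 - 6*x^2 - 12*x + 8)/(x^6 + 12*x^4 + 48*x^2 + 64)
Second-derivative test at each critical point:
  f''(-0.8284) = 0.5152 > 0 → local minimum
  f''(4.8284) = -0.0152 < 0 → local maximum

Critical points: x = 2 - 2*sqrt(2) ≈ -0.8284 (local minimum); x = 2 + 2*sqrt(2) ≈ 4.8284 (local maximum)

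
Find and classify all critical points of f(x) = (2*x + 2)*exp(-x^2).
f'(x) = 2*(-2*x*(x + 1) + 1)*exp(-x^2)

Solve f'(x) = 0:
  f'(x) = (-4*x^2 - 4*x + 2)·exp(-x^2) and exp(-x^2) > 0 for every x, so f'(x) = 0 ⇔ -4*x^2 - 4*x + 2 = 0.
  Factor: -4*x^2 - 4*x + 2 = -2*(2*x^2 + 2*x - 1); 2*x^2 + 2*x - 1 = 0 has no rational roots; quadratic formula: x = (-2 ± √12)/4.
  ⇒ x = -sqrt(3)/2 - 1/2 ≈ -1.3660, -1/2 + sqrt(3)/2 ≈ 0.3660

f''(x) = 4*(2*x^2*(x + 1) - 3*x - 1)*exp(-x^2)
Second-derivative test at each critical point:
  f''(-1.3660) = 1.0721 > 0 → local minimum
  f''(0.3660) = -6.0595 < 0 → local maximum

Critical points: x = -sqrt(3)/2 - 1/2 ≈ -1.3660 (local minimum); x = -1/2 + sqrt(3)/2 ≈ 0.3660 (local maximum)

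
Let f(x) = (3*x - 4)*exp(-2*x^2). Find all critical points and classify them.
f'(x) = (-4*x*(3*x - 4) + 3)*exp(-2*x^2)

Solve f'(x) = 0:
  f'(x) = (-12*x^2 + 16*x + 3)·exp(-2*x^2) and exp(-2*x^2) > 0 for every x, so f'(x) = 0 ⇔ -12*x^2 + 16*x + 3 = 0.
  Factor: -12*x^2 + 16*x + 3 = -(2*x - 3)*(6*x + 1) = 0.
  ⇒ x = -1/6, 3/2

f''(x) = 4*(4*x^2*(3*x - 4) - 9*x + 4)*exp(-2*x^2)
Second-derivative test at each critical point:
  f''(-1/6) = 18.9192 > 0 → local minimum
  f''(3/2) = -0.2222 < 0 → local maximum

Critical points: x = -1/6 (local minimum); x = 3/2 (local maximum)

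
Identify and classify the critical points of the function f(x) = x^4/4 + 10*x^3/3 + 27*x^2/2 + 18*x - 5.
f'(x) = x^3 + 10*x^2 + 27*x + 18

Solve f'(x) = 0:
  Factor: x^3 + 10*x^2 + 27*x + 18 = (x + 1)*(x + 3)*(x + 6) = 0.
  ⇒ x = -6, -3, -1

f''(x) = 3*x^2 + 20*x + 27
Second-derivative test at each critical point:
  f''(-6) = 15 > 0 → local minimum
  f''(-3) = -6 < 0 → local maximum
  f''(-1) = 10 > 0 → local minimum

Critical points: x = -6 (local minimum); x = -3 (local maximum); x = -1 (local minimum)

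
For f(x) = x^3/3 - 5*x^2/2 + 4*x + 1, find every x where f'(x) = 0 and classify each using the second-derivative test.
f'(x) = x^2 - 5*x + 4

Solve f'(x) = 0:
  Factor: x^2 - 5*x + 4 = (x - 4)*(x - 1) = 0.
  ⇒ x = 1, 4

f''(x) = 2*x - 5
Second-derivative test at each critical point:
  f''(1) = -3 < 0 → local maximum
  f''(4) = 3 > 0 → local minimum

Critical points: x = 1 (local maximum); x = 4 (local minimum)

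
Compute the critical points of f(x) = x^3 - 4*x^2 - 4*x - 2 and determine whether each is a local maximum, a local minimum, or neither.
f'(x) = 3*x^2 - 8*x - 4

Solve f'(x) = 0:
  3*x^2 - 8*x - 4 = 0 has no rational roots; quadratic formula: x = (8 ± √112)/6.
  ⇒ x = 4/3 - 2*sqrt(7)/3 ≈ -0.4305, 4/3 + 2*sqrt(7)/3 ≈ 3.0972

f''(x) = 6*x - 8
Second-derivative test at each critical point:
  f''(-0.4305) = -10.5830 < 0 → local maximum
  f''(3.0972) = 10.5830 > 0 → local minimum

Critical points: x = 4/3 - 2*sqrt(7)/3 ≈ -0.4305 (local maximum); x = 4/3 + 2*sqrt(7)/3 ≈ 3.0972 (local minimum)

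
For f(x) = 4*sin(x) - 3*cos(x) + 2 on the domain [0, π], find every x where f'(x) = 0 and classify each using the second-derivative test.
f'(x) = 3*sin(x) + 4*cos(x)

Solve f'(x) = 0 on [0, π]:
  f'(x) = 0 ⇔ 4*cos(x) = -3*sin(x) ⇔ tan(x) = -4/3, i.e. x = arctan(-4/3) + nπ; keep the solutions lying in [0, π].
  ⇒ x = pi - atan(4/3) ≈ 2.2143

f''(x) = -4*sin(x) + 3*cos(x)
Second-derivative test at each critical point:
  f''(2.2143) = -5 < 0 → local maximum

Critical points: x = pi - atan(4/3) ≈ 2.2143 (local maximum)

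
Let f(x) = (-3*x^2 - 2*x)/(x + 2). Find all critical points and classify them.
f'(x) = (-3*x^2 - 12*x - 4)/(x^2 + 4*x + 4)

Solve f'(x) = 0:
  f'(x) = -(3*x^2 + 12*x + 4)/(x + 2)^2; the denominator is positive wherever f is defined, so f'(x) = 0 ⇔ -3*x^2 - 12*x - 4 = 0.
  3*x^2 + 12*x + 4 = 0 has no rational roots; quadratic formula: x = (-12 ± √96)/6.
  ⇒ x = -2 - 2*sqrt(6)/3 ≈ -3.6330, -2 + 2*sqrt(6)/3 ≈ -0.3670

f''(x) = -16/(x^3 + 6*x^2 + 12*x + 8)
Second-derivative test at each critical point:
  f''(-3.6330) = 3.6742 > 0 → local minimum
  f''(-0.3670) = -3.6742 < 0 → local maximum

Critical points: x = -2 - 2*sqrt(6)/3 ≈ -3.6330 (local minimum); x = -2 + 2*sqrt(6)/3 ≈ -0.3670 (local maximum)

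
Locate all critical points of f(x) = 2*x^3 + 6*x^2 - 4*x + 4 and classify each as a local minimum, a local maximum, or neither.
f'(x) = 6*x^2 + 12*x - 4

Solve f'(x) = 0:
  Factor: 6*x^2 + 12*x - 4 = 2*(3*x^2 + 6*x - 2); 3*x^2 + 6*x - 2 = 0 has no rational roots; quadratic formula: x = (-6 ± √60)/6.
  ⇒ x = -sqrt(15)/3 - 1 ≈ -2.2910, -1 + sqrt(15)/3 ≈ 0.2910

f''(x) = 12*x + 12
Second-derivative test at each critical point:
  f''(-2.2910) = -15.4919 < 0 → local maximum
  f''(0.2910) = 15.4919 > 0 → local minimum

Critical points: x = -sqrt(15)/3 - 1 ≈ -2.2910 (local maximum); x = -1 + sqrt(15)/3 ≈ 0.2910 (local minimum)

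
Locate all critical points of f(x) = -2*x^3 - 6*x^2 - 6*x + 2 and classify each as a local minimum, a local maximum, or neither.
f'(x) = -6*x^2 - 12*x - 6

Solve f'(x) = 0:
  Factor: -6*x^2 - 12*x - 6 = -6*(x + 1)^2 = 0.
  ⇒ x = -1

f''(x) = -12*x - 12
Second-derivative test at each critical point:
  f''(-1) = 0, so the second-derivative test is inconclusive; use the first-derivative test: f'(-5/4) = -0.3750, f'(-3/4) = -0.3750 — f' is negative on both sides (no sign change) → neither a local maximum nor a local minimum

Critical points: x = -1 (neither)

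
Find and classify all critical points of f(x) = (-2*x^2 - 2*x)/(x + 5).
f'(x) = 2*(-x^2 - 10*x - 5)/(x^2 + 10*x + 25)

Solve f'(x) = 0:
  f'(x) = -2*(x^2 + 10*x + 5)/(x + 5)^2; the denominator is positive wherever f is defined, so f'(x) = 0 ⇔ -2*x^2 - 20*x - 10 = 0.
  Factor: -2*x^2 - 20*x - 10 = -2*(x^2 + 10*x + 5); x^2 + 10*x + 5 = 0 has no rational roots; quadratic formula: x = (-10 ± √80)/2.
  ⇒ x = -5 - 2*sqrt(5) ≈ -9.4721, -5 + 2*sqrt(5) ≈ -0.5279

f''(x) = -80/(x^3 + 15*x^2 + 75*x + 125)
Second-derivative test at each critical point:
  f''(-9.4721) = 0.8944 > 0 → local minimum
  f''(-0.5279) = -0.8944 < 0 → local maximum

Critical points: x = -5 - 2*sqrt(5) ≈ -9.4721 (local minimum); x = -5 + 2*sqrt(5) ≈ -0.5279 (local maximum)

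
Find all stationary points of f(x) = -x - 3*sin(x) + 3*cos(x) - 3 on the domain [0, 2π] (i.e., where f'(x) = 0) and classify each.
f'(x) = -3*sqrt(2)*sin(x + pi/4) - 1

Solve f'(x) = 0 on [0, 2π]:
  f'(x) = 0 ⇔ -3*sin(x) - 3*cos(x) = 1. Write the left side as R·cos(x + φ) with R = √((-3)² + 3²) = 3*sqrt(2), cos φ = -sqrt(2)/2, sin φ = sqrt(2)/2; then cos(x + φ) = sqrt(2)/6. Solve for x and keep the solutions lying in [0, 2π].
  ⇒ x = atan((-1 + sqrt(17))/(-sqrt(17) - 1)) + pi ≈ 2.5941, atan((-sqrt(17) - 1)/(-1 + sqrt(17))) + 2*pi ≈ 5.2598

f''(x) = -3*sqrt(2)*cos(x + pi/4)
Second-derivative test at each critical point:
  f''(2.5941) = 4.1231 > 0 → local minimum
  f''(5.2598) = -4.1231 < 0 → local maximum

Critical points: x = atan((-1 + sqrt(17))/(-sqrt(17) - 1)) + pi ≈ 2.5941 (local minimum); x = atan((-sqrt(17) - 1)/(-1 + sqrt(17))) + 2*pi ≈ 5.2598 (local maximum)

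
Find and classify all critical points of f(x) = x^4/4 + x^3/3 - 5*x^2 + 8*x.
f'(x) = x^3 + x^2 - 10*x + 8

Solve f'(x) = 0:
  Factor: x^3 + x^2 - 10*x + 8 = (x - 2)*(x - 1)*(x + 4) = 0.
  ⇒ x = -4, 1, 2

f''(x) = 3*x^2 + 2*x - 10
Second-derivative test at each critical point:
  f''(-4) = 30 > 0 → local minimum
  f''(1) = -5 < 0 → local maximum
  f''(2) = 6 > 0 → local minimum

Critical points: x = -4 (local minimum); x = 1 (local maximum); x = 2 (local minimum)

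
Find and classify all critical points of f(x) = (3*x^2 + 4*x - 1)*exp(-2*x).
f'(x) = 2*(-3*x^2 - x + 3)*exp(-2*x)

Solve f'(x) = 0:
  f'(x) = (-6*x^2 - 2*x + 6)·exp(-2*x) and exp(-2*x) > 0 for every x, so f'(x) = 0 ⇔ -6*x^2 - 2*x + 6 = 0.
  Factor: -6*x^2 - 2*x + 6 = -2*(3*x^2 + x - 3); 3*x^2 + x - 3 = 0 has no rational roots; quadratic formula: x = (-1 ± √37)/6.
  ⇒ x = -sqrt(37)/6 - 1/6 ≈ -1.1805, -1/6 + sqrt(37)/6 ≈ 0.8471

f''(x) = 2*(6*x^2 - 4*x - 7)*exp(-2*x)
Second-derivative test at each critical point:
  f''(-1.1805) = 128.9632 > 0 → local minimum
  f''(0.8471) = -2.2352 < 0 → local maximum

Critical points: x = -sqrt(37)/6 - 1/6 ≈ -1.1805 (local minimum); x = -1/6 + sqrt(37)/6 ≈ 0.8471 (local maximum)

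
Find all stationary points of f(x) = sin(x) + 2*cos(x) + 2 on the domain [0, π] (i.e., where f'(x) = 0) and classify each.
f'(x) = -2*sin(x) + cos(x)

Solve f'(x) = 0 on [0, π]:
  f'(x) = 0 ⇔ cos(x) = 2*sin(x) ⇔ tan(x) = 1/2, i.e. x = arctan(1/2) + nπ; keep the solutions lying in [0, π].
  ⇒ x = atan(1/2) ≈ 0.4636

f''(x) = -sin(x) - 2*cos(x)
Second-derivative test at each critical point:
  f''(0.4636) = -2.2361 < 0 → local maximum

Critical points: x = atan(1/2) ≈ 0.4636 (local maximum)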